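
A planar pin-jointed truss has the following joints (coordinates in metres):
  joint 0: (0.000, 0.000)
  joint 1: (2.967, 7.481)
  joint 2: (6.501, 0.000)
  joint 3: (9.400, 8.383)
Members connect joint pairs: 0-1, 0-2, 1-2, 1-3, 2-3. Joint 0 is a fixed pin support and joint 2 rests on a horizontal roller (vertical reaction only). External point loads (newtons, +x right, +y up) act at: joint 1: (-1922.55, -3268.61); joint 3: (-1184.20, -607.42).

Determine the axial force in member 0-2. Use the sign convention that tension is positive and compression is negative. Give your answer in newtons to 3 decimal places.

N=4 nodes, M=5 members, R=3 reactions → 2N=8, M+R=8
member 0 (0-1): L=8.0479, (cx,cy)=(0.3687,0.9296)
member 1 (0-2): L=6.5010, (cx,cy)=(1.0000,0.0000)
member 2 (1-2): L=8.2737, (cx,cy)=(0.4271,-0.9042)
member 3 (1-3): L=6.4959, (cx,cy)=(0.9903,0.1389)
member 4 (2-3): L=8.8701, (cx,cy)=(0.3268,0.9451)
solve A·x = −loads:
  F[0-1] = -5642.8384 N (compression)
  F[0-2] = -1026.4144 N (compression)
  F[1-2] = +2027.4586 N (tension)
  F[1-3] = -1033.7997 N (compression)
  F[2-3] = -490.8247 N (compression)
  Rx@0 = +3106.7500 N
  Ry@0 = +5245.3626 N
  Ry@2 = -1369.3326 N

-1026.414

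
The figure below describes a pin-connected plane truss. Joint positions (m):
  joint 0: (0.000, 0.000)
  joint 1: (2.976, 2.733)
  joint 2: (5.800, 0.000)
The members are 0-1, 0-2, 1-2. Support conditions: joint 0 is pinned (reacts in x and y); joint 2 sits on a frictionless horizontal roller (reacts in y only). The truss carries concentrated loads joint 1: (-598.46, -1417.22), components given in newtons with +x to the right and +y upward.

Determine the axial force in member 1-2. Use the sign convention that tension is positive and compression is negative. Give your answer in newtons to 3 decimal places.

-640.150

N=3 nodes, M=3 members, R=3 reactions → 2N=6, M+R=6
member 0 (0-1): L=4.0405, (cx,cy)=(0.7365,0.6764)
member 1 (0-2): L=5.8000, (cx,cy)=(1.0000,0.0000)
member 2 (1-2): L=3.9299, (cx,cy)=(0.7186,-0.6954)
solve A·x = −loads:
  F[0-1] = -1437.0826 N (compression)
  F[0-2] = +460.0051 N (tension)
  F[1-2] = -640.1497 N (compression)
  Rx@0 = +598.4600 N
  Ry@0 = +972.0380 N
  Ry@2 = +445.1820 N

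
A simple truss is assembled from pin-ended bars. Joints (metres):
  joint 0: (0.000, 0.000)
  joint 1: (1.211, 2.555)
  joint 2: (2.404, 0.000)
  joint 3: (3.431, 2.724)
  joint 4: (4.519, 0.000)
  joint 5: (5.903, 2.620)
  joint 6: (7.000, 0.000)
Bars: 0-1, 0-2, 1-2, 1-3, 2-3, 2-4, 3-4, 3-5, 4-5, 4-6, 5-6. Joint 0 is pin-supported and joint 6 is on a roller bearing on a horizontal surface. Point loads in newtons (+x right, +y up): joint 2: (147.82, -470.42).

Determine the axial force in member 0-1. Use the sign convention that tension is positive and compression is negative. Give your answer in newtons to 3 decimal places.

N=7 nodes, M=11 members, R=3 reactions → 2N=14, M+R=14
member 0 (0-1): L=2.8275, (cx,cy)=(0.4283,0.9036)
member 1 (0-2): L=2.4040, (cx,cy)=(1.0000,0.0000)
member 2 (1-2): L=2.8198, (cx,cy)=(0.4231,-0.9061)
member 3 (1-3): L=2.2264, (cx,cy)=(0.9971,0.0759)
member 4 (2-3): L=2.9112, (cx,cy)=(0.3528,0.9357)
member 5 (2-4): L=2.1150, (cx,cy)=(1.0000,0.0000)
member 6 (3-4): L=2.9332, (cx,cy)=(0.3709,-0.9287)
member 7 (3-5): L=2.4742, (cx,cy)=(0.9991,-0.0420)
member 8 (4-5): L=2.9631, (cx,cy)=(0.4671,0.8842)
member 9 (4-6): L=2.4810, (cx,cy)=(1.0000,0.0000)
member 10 (5-6): L=2.8404, (cx,cy)=(0.3862,-0.9224)
solve A·x = −loads:
  F[0-1] = -341.8013 N (compression)
  F[0-2] = +294.2132 N (tension)
  F[1-2] = +317.2972 N (tension)
  F[1-3] = -281.4472 N (compression)
  F[2-3] = +195.4879 N (tension)
  F[2-4] = +211.6711 N (tension)
  F[3-4] = -167.1856 N (compression)
  F[3-5] = -149.7910 N (compression)
  F[4-5] = +175.5902 N (tension)
  F[4-6] = +67.6437 N (tension)
  F[5-6] = -175.1454 N (compression)
  Rx@0 = -147.8200 N
  Ry@0 = +308.8643 N
  Ry@6 = +161.5557 N

-341.801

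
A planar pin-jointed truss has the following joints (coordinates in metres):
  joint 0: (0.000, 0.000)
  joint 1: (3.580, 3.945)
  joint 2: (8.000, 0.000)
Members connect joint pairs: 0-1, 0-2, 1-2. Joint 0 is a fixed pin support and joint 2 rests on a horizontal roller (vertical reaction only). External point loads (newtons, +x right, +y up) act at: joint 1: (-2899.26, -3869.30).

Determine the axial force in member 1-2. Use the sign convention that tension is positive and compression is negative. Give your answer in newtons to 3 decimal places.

-453.255

N=3 nodes, M=3 members, R=3 reactions → 2N=6, M+R=6
member 0 (0-1): L=5.3272, (cx,cy)=(0.6720,0.7405)
member 1 (0-2): L=8.0000, (cx,cy)=(1.0000,0.0000)
member 2 (1-2): L=5.9245, (cx,cy)=(0.7461,-0.6659)
solve A·x = −loads:
  F[0-1] = -4817.4481 N (compression)
  F[0-2] = +338.1543 N (tension)
  F[1-2] = -453.2550 N (compression)
  Rx@0 = +2899.2600 N
  Ry@0 = +3567.4858 N
  Ry@2 = +301.8142 N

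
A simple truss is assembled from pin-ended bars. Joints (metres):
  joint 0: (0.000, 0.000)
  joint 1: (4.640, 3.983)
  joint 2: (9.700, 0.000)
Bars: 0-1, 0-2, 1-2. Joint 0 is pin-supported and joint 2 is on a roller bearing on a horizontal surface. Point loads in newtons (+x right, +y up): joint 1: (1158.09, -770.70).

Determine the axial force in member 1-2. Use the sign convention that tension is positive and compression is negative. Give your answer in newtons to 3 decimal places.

N=3 nodes, M=3 members, R=3 reactions → 2N=6, M+R=6
member 0 (0-1): L=6.1151, (cx,cy)=(0.7588,0.6513)
member 1 (0-2): L=9.7000, (cx,cy)=(1.0000,0.0000)
member 2 (1-2): L=6.4396, (cx,cy)=(0.7858,-0.6185)
solve A·x = −loads:
  F[0-1] = +112.8406 N (tension)
  F[0-2] = +1072.4684 N (tension)
  F[1-2] = -1364.8659 N (compression)
  Rx@0 = -1158.0900 N
  Ry@0 = -73.4980 N
  Ry@2 = +844.1980 N

-1364.866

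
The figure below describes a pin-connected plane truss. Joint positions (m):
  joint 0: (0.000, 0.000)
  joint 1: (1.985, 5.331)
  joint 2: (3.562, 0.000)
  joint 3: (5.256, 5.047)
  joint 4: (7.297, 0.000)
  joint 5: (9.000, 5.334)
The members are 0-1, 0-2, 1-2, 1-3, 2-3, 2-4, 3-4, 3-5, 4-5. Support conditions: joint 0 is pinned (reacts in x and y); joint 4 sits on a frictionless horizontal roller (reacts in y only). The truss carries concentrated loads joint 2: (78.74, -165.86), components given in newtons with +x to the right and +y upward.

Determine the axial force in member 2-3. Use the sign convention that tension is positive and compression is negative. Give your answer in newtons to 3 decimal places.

N=6 nodes, M=9 members, R=3 reactions → 2N=12, M+R=12
member 0 (0-1): L=5.6886, (cx,cy)=(0.3489,0.9371)
member 1 (0-2): L=3.5620, (cx,cy)=(1.0000,0.0000)
member 2 (1-2): L=5.5594, (cx,cy)=(0.2837,-0.9589)
member 3 (1-3): L=3.2833, (cx,cy)=(0.9963,-0.0865)
member 4 (2-3): L=5.3237, (cx,cy)=(0.3182,0.9480)
member 5 (2-4): L=3.7350, (cx,cy)=(1.0000,0.0000)
member 6 (3-4): L=5.4441, (cx,cy)=(0.3749,-0.9271)
member 7 (3-5): L=3.7550, (cx,cy)=(0.9971,0.0764)
member 8 (4-5): L=5.5993, (cx,cy)=(0.3041,0.9526)
solve A·x = −loads:
  F[0-1] = -90.5904 N (compression)
  F[0-2] = +110.3511 N (tension)
  F[1-2] = +93.8042 N (tension)
  F[1-3] = -58.4392 N (compression)
  F[2-3] = +80.0708 N (tension)
  F[2-4] = +32.7417 N (tension)
  F[3-4] = -87.3336 N (compression)
  F[3-5] = +0.0000 N (tension)
  F[4-5] = -0.0000 N (compression)
  Rx@0 = -78.7400 N
  Ry@0 = +84.8961 N
  Ry@4 = +80.9639 N

80.071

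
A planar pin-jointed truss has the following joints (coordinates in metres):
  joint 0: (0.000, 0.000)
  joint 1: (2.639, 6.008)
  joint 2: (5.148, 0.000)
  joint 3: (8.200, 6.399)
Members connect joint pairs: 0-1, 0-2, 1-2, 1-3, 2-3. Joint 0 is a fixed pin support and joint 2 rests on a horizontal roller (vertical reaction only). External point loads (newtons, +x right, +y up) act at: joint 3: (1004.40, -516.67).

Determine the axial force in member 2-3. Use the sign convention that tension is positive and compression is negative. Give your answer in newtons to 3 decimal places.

N=4 nodes, M=5 members, R=3 reactions → 2N=8, M+R=8
member 0 (0-1): L=6.5620, (cx,cy)=(0.4022,0.9156)
member 1 (0-2): L=5.1480, (cx,cy)=(1.0000,0.0000)
member 2 (1-2): L=6.5108, (cx,cy)=(0.3854,-0.9228)
member 3 (1-3): L=5.5747, (cx,cy)=(0.9975,0.0701)
member 4 (2-3): L=7.0896, (cx,cy)=(0.4305,0.9026)
solve A·x = −loads:
  F[0-1] = +1698.1628 N (tension)
  F[0-2] = +321.4644 N (tension)
  F[1-2] = -1586.3000 N (compression)
  F[1-3] = +1297.4224 N (tension)
  F[2-3] = -673.2465 N (compression)
  Rx@0 = -1004.4000 N
  Ry@0 = -1554.7849 N
  Ry@2 = +2071.4549 N

-673.247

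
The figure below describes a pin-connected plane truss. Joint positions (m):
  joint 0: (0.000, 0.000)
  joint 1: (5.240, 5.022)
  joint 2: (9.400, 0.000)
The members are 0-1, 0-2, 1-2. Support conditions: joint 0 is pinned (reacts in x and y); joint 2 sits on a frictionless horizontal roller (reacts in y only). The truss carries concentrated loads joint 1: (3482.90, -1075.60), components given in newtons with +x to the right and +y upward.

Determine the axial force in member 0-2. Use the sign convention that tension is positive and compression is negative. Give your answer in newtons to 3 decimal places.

N=3 nodes, M=3 members, R=3 reactions → 2N=6, M+R=6
member 0 (0-1): L=7.2580, (cx,cy)=(0.7220,0.6919)
member 1 (0-2): L=9.4000, (cx,cy)=(1.0000,0.0000)
member 2 (1-2): L=6.5212, (cx,cy)=(0.6379,-0.7701)
solve A·x = −loads:
  F[0-1] = +2001.2849 N (tension)
  F[0-2] = +2038.0419 N (tension)
  F[1-2] = -3194.8279 N (compression)
  Rx@0 = -3482.9000 N
  Ry@0 = -1384.7476 N
  Ry@2 = +2460.3476 N

2038.042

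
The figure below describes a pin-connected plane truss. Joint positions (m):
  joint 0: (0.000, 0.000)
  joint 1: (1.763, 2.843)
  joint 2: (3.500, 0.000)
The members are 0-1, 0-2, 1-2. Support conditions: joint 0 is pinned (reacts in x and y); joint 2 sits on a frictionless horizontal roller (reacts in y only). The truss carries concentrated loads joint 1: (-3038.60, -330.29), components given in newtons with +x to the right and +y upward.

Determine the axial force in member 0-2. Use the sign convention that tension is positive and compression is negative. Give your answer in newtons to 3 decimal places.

-1406.365

N=3 nodes, M=3 members, R=3 reactions → 2N=6, M+R=6
member 0 (0-1): L=3.3453, (cx,cy)=(0.5270,0.8499)
member 1 (0-2): L=3.5000, (cx,cy)=(1.0000,0.0000)
member 2 (1-2): L=3.3316, (cx,cy)=(0.5214,-0.8533)
solve A·x = −loads:
  F[0-1] = -3097.1435 N (compression)
  F[0-2] = -1406.3649 N (compression)
  F[1-2] = +2697.4669 N (tension)
  Rx@0 = +3038.6000 N
  Ry@0 = +2632.1296 N
  Ry@2 = -2301.8396 N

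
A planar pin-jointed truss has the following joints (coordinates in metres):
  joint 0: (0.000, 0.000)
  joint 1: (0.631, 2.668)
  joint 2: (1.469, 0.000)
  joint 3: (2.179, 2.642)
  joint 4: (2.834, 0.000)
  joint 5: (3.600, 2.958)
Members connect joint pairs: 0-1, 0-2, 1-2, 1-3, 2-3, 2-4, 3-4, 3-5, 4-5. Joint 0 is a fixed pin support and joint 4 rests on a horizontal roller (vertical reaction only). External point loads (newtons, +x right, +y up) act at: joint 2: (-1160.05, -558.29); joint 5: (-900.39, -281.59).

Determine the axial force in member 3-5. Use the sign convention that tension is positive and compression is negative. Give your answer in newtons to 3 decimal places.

-899.481

N=6 nodes, M=9 members, R=3 reactions → 2N=12, M+R=12
member 0 (0-1): L=2.7416, (cx,cy)=(0.2302,0.9732)
member 1 (0-2): L=1.4690, (cx,cy)=(1.0000,0.0000)
member 2 (1-2): L=2.7965, (cx,cy)=(0.2997,-0.9540)
member 3 (1-3): L=1.5482, (cx,cy)=(0.9999,-0.0168)
member 4 (2-3): L=2.7357, (cx,cy)=(0.2595,0.9657)
member 5 (2-4): L=1.3650, (cx,cy)=(1.0000,0.0000)
member 6 (3-4): L=2.7220, (cx,cy)=(0.2406,-0.9706)
member 7 (3-5): L=1.4557, (cx,cy)=(0.9762,0.2171)
member 8 (4-5): L=3.0556, (cx,cy)=(0.2507,0.9681)
solve A·x = −loads:
  F[0-1] = -1163.8210 N (compression)
  F[0-2] = -1792.5780 N (compression)
  F[1-2] = +1198.1659 N (tension)
  F[1-3] = -626.9919 N (compression)
  F[2-3] = -605.5651 N (compression)
  F[2-4] = -116.3256 N (compression)
  F[3-4] = +390.5052 N (tension)
  F[3-5] = -899.4814 N (compression)
  F[4-5] = -89.1821 N (compression)
  Rx@0 = +2060.4400 N
  Ry@0 = +1132.5764 N
  Ry@4 = -292.6964 N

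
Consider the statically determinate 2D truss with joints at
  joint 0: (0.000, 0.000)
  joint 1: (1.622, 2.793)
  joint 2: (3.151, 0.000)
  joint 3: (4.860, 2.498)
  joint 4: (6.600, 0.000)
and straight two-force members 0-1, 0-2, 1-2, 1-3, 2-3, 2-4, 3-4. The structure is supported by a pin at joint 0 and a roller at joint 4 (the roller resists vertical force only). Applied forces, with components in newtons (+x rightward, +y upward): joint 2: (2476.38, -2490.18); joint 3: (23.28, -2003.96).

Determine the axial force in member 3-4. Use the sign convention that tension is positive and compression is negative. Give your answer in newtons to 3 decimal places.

N=5 nodes, M=7 members, R=3 reactions → 2N=10, M+R=10
member 0 (0-1): L=3.2298, (cx,cy)=(0.5022,0.8648)
member 1 (0-2): L=3.1510, (cx,cy)=(1.0000,0.0000)
member 2 (1-2): L=3.1841, (cx,cy)=(0.4802,-0.8772)
member 3 (1-3): L=3.2514, (cx,cy)=(0.9959,-0.0907)
member 4 (2-3): L=3.0267, (cx,cy)=(0.5646,0.8253)
member 5 (2-4): L=3.4490, (cx,cy)=(1.0000,0.0000)
member 6 (3-4): L=3.0443, (cx,cy)=(0.5716,-0.8206)
solve A·x = −loads:
  F[0-1] = -2105.5847 N (compression)
  F[0-2] = +3557.0747 N (tension)
  F[1-2] = +2300.3568 N (tension)
  F[1-3] = -2170.9859 N (compression)
  F[2-3] = +572.3681 N (tension)
  F[2-4] = +1862.1251 N (tension)
  F[3-4] = -3257.9419 N (compression)
  Rx@0 = -2499.6600 N
  Ry@0 = +1820.8133 N
  Ry@4 = +2673.3267 N

-3257.942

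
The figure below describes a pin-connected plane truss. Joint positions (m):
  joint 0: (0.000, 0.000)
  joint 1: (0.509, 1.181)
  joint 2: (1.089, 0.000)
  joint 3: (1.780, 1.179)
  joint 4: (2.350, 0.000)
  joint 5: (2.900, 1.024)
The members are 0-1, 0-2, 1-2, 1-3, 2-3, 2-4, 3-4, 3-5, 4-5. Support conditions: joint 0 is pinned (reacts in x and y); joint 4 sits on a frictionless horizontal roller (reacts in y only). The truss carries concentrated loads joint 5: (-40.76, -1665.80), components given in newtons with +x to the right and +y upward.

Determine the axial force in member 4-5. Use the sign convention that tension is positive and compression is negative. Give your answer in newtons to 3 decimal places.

-1766.007

N=6 nodes, M=9 members, R=3 reactions → 2N=12, M+R=12
member 0 (0-1): L=1.2860, (cx,cy)=(0.3958,0.9183)
member 1 (0-2): L=1.0890, (cx,cy)=(1.0000,0.0000)
member 2 (1-2): L=1.3157, (cx,cy)=(0.4408,-0.8976)
member 3 (1-3): L=1.2710, (cx,cy)=(1.0000,-0.0016)
member 4 (2-3): L=1.3666, (cx,cy)=(0.5056,0.8627)
member 5 (2-4): L=1.2610, (cx,cy)=(1.0000,0.0000)
member 6 (3-4): L=1.3096, (cx,cy)=(0.4353,-0.9003)
member 7 (3-5): L=1.1307, (cx,cy)=(0.9906,-0.1371)
member 8 (4-5): L=1.1624, (cx,cy)=(0.4732,0.8810)
solve A·x = −loads:
  F[0-1] = +405.1960 N (tension)
  F[0-2] = -201.1347 N (compression)
  F[1-2] = -415.1614 N (compression)
  F[1-3] = +343.3857 N (tension)
  F[2-3] = +431.9338 N (tension)
  F[2-4] = -602.5502 N (compression)
  F[3-4] = -535.4988 N (compression)
  F[3-5] = +802.4481 N (tension)
  F[4-5] = -1766.0069 N (compression)
  Rx@0 = +40.7600 N
  Ry@0 = -372.1071 N
  Ry@4 = +2037.9071 N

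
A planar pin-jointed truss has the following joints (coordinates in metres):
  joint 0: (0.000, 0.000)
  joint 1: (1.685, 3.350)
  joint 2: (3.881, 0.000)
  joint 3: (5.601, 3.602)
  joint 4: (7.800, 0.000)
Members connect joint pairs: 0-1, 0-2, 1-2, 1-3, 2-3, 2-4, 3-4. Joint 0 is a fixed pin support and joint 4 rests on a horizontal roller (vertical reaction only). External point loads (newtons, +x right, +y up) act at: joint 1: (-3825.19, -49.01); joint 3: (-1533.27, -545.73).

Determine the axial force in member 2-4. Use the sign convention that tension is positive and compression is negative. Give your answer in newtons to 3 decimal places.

N=5 nodes, M=7 members, R=3 reactions → 2N=10, M+R=10
member 0 (0-1): L=3.7499, (cx,cy)=(0.4493,0.8934)
member 1 (0-2): L=3.8810, (cx,cy)=(1.0000,0.0000)
member 2 (1-2): L=4.0056, (cx,cy)=(0.5482,-0.8363)
member 3 (1-3): L=3.9241, (cx,cy)=(0.9979,0.0642)
member 4 (2-3): L=3.9916, (cx,cy)=(0.4309,0.9024)
member 5 (2-4): L=3.9190, (cx,cy)=(1.0000,0.0000)
member 6 (3-4): L=4.2202, (cx,cy)=(0.5211,-0.8535)
solve A·x = −loads:
  F[0-1] = -2846.7903 N (compression)
  F[0-2] = -4079.2670 N (compression)
  F[1-2] = +3049.5775 N (tension)
  F[1-3] = +875.9320 N (tension)
  F[2-3] = -2826.2994 N (compression)
  F[2-4] = -1189.5251 N (compression)
  F[3-4] = +2282.8660 N (tension)
  Rx@0 = +5358.4600 N
  Ry@0 = +2543.2028 N
  Ry@4 = -1948.4628 N

-1189.525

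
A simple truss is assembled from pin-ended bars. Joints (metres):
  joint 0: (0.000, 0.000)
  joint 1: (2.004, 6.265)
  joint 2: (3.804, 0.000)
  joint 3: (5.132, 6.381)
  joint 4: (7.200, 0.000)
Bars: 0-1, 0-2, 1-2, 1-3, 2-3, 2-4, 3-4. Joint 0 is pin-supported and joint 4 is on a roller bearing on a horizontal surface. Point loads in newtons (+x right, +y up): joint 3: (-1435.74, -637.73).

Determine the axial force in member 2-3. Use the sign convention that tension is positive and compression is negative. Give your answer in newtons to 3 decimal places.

N=5 nodes, M=7 members, R=3 reactions → 2N=10, M+R=10
member 0 (0-1): L=6.5777, (cx,cy)=(0.3047,0.9525)
member 1 (0-2): L=3.8040, (cx,cy)=(1.0000,0.0000)
member 2 (1-2): L=6.5185, (cx,cy)=(0.2761,-0.9611)
member 3 (1-3): L=3.1302, (cx,cy)=(0.9993,0.0371)
member 4 (2-3): L=6.5177, (cx,cy)=(0.2038,0.9790)
member 5 (2-4): L=3.3960, (cx,cy)=(1.0000,0.0000)
member 6 (3-4): L=6.7077, (cx,cy)=(0.3083,-0.9513)
solve A·x = −loads:
  F[0-1] = -1528.2486 N (compression)
  F[0-2] = -970.1355 N (compression)
  F[1-2] = +1480.7393 N (tension)
  F[1-3] = -875.0957 N (compression)
  F[2-3] = -1453.6588 N (compression)
  F[2-4] = -265.0595 N (compression)
  F[3-4] = +859.7438 N (tension)
  Rx@0 = +1435.7400 N
  Ry@0 = +1455.5948 N
  Ry@4 = -817.8648 N

-1453.659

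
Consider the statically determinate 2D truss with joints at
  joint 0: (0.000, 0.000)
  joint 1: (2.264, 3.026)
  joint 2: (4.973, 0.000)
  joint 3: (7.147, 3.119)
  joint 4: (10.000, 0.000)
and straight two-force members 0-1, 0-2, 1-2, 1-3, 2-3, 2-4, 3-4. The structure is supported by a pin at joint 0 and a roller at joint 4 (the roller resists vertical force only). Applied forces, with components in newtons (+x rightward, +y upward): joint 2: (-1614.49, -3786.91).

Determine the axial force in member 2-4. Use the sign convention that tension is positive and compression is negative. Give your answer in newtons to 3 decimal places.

N=5 nodes, M=7 members, R=3 reactions → 2N=10, M+R=10
member 0 (0-1): L=3.7792, (cx,cy)=(0.5991,0.8007)
member 1 (0-2): L=4.9730, (cx,cy)=(1.0000,0.0000)
member 2 (1-2): L=4.0614, (cx,cy)=(0.6670,-0.7451)
member 3 (1-3): L=4.8839, (cx,cy)=(0.9998,0.0190)
member 4 (2-3): L=3.8019, (cx,cy)=(0.5718,0.8204)
member 5 (2-4): L=5.0270, (cx,cy)=(1.0000,0.0000)
member 6 (3-4): L=4.2270, (cx,cy)=(0.6749,-0.7379)
solve A·x = −loads:
  F[0-1] = -2377.5251 N (compression)
  F[0-2] = -190.1903 N (compression)
  F[1-2] = +2476.4539 N (tension)
  F[1-3] = -3076.6611 N (compression)
  F[2-3] = +2366.9739 N (tension)
  F[2-4] = +1722.6214 N (tension)
  F[3-4] = -2552.2502 N (compression)
  Rx@0 = +1614.4900 N
  Ry@0 = +1903.6797 N
  Ry@4 = +1883.2303 N

1722.621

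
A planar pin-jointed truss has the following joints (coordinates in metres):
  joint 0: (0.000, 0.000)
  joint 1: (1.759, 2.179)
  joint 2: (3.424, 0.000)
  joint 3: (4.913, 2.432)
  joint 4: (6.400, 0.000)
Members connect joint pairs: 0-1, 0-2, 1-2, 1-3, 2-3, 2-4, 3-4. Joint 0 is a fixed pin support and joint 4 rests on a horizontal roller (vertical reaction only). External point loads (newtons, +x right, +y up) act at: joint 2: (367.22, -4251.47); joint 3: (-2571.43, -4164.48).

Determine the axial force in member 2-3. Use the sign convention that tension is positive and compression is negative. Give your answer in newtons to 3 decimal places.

932.840

N=5 nodes, M=7 members, R=3 reactions → 2N=10, M+R=10
member 0 (0-1): L=2.8004, (cx,cy)=(0.6281,0.7781)
member 1 (0-2): L=3.4240, (cx,cy)=(1.0000,0.0000)
member 2 (1-2): L=2.7423, (cx,cy)=(0.6072,-0.7946)
member 3 (1-3): L=3.1641, (cx,cy)=(0.9968,0.0800)
member 4 (2-3): L=2.8516, (cx,cy)=(0.5222,0.8528)
member 5 (2-4): L=2.9760, (cx,cy)=(1.0000,0.0000)
member 6 (3-4): L=2.8506, (cx,cy)=(0.5216,-0.8532)
solve A·x = −loads:
  F[0-1] = -5039.9981 N (compression)
  F[0-2] = +961.5604 N (tension)
  F[1-2] = +4349.3103 N (tension)
  F[1-3] = -5825.1151 N (compression)
  F[2-3] = +932.8404 N (tension)
  F[2-4] = +2747.9431 N (tension)
  F[3-4] = -5267.8044 N (compression)
  Rx@0 = +2204.2100 N
  Ry@0 = +3921.6678 N
  Ry@4 = +4494.2822 N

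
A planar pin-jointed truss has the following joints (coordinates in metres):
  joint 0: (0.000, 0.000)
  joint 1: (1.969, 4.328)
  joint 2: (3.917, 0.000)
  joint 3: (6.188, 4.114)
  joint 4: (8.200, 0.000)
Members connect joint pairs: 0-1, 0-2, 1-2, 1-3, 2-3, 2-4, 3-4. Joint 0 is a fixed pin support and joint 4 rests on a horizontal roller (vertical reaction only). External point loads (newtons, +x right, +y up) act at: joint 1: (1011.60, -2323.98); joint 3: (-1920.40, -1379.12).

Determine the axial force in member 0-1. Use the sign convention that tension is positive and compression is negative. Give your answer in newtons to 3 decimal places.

N=5 nodes, M=7 members, R=3 reactions → 2N=10, M+R=10
member 0 (0-1): L=4.7548, (cx,cy)=(0.4141,0.9102)
member 1 (0-2): L=3.9170, (cx,cy)=(1.0000,0.0000)
member 2 (1-2): L=4.7462, (cx,cy)=(0.4104,-0.9119)
member 3 (1-3): L=4.2244, (cx,cy)=(0.9987,-0.0507)
member 4 (2-3): L=4.6992, (cx,cy)=(0.4833,0.8755)
member 5 (2-4): L=4.2830, (cx,cy)=(1.0000,0.0000)
member 6 (3-4): L=4.5796, (cx,cy)=(0.4393,-0.8983)
solve A·x = −loads:
  F[0-1] = -2783.7830 N (compression)
  F[0-2] = +243.9756 N (tension)
  F[1-2] = +358.7648 N (tension)
  F[1-3] = -2314.5970 N (compression)
  F[2-3] = -373.6900 N (compression)
  F[2-4] = +571.8200 N (tension)
  F[3-4] = -1301.5566 N (compression)
  Rx@0 = +908.8000 N
  Ry@0 = +2533.8817 N
  Ry@4 = +1169.2183 N

-2783.783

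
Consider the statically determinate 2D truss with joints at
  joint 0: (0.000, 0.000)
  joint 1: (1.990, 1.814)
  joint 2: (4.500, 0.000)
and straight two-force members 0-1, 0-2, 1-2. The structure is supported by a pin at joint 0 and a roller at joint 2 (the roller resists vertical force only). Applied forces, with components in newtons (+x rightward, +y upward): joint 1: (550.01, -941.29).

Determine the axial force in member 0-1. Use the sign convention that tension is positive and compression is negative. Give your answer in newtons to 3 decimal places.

N=3 nodes, M=3 members, R=3 reactions → 2N=6, M+R=6
member 0 (0-1): L=2.6927, (cx,cy)=(0.7390,0.6737)
member 1 (0-2): L=4.5000, (cx,cy)=(1.0000,0.0000)
member 2 (1-2): L=3.0969, (cx,cy)=(0.8105,-0.5857)
solve A·x = −loads:
  F[0-1] = -450.2432 N (compression)
  F[0-2] = +882.7541 N (tension)
  F[1-2] = -1089.1585 N (compression)
  Rx@0 = -550.0100 N
  Ry@0 = +303.3155 N
  Ry@2 = +637.9745 N

-450.243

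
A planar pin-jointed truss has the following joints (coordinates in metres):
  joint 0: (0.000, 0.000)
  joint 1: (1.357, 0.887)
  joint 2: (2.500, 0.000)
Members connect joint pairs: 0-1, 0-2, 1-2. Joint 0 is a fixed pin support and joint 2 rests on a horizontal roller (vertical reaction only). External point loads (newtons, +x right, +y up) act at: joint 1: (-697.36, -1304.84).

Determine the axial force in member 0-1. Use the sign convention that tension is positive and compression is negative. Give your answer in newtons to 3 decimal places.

-1542.579

N=3 nodes, M=3 members, R=3 reactions → 2N=6, M+R=6
member 0 (0-1): L=1.6212, (cx,cy)=(0.8370,0.5471)
member 1 (0-2): L=2.5000, (cx,cy)=(1.0000,0.0000)
member 2 (1-2): L=1.4468, (cx,cy)=(0.7900,-0.6131)
solve A·x = −loads:
  F[0-1] = -1542.5795 N (compression)
  F[0-2] = +593.8495 N (tension)
  F[1-2] = -751.6876 N (compression)
  Rx@0 = +697.3600 N
  Ry@0 = +843.9962 N
  Ry@2 = +460.8438 N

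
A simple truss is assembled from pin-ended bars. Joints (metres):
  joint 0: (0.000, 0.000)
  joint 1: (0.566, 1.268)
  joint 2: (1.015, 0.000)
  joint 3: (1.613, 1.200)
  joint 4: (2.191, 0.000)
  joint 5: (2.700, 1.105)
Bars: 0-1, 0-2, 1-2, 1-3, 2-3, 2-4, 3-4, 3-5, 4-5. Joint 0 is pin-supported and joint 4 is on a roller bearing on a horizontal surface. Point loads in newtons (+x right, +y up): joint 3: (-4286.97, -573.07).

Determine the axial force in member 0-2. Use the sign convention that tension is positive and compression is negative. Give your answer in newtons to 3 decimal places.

N=6 nodes, M=9 members, R=3 reactions → 2N=12, M+R=12
member 0 (0-1): L=1.3886, (cx,cy)=(0.4076,0.9132)
member 1 (0-2): L=1.0150, (cx,cy)=(1.0000,0.0000)
member 2 (1-2): L=1.3451, (cx,cy)=(0.3338,-0.9426)
member 3 (1-3): L=1.0492, (cx,cy)=(0.9979,-0.0648)
member 4 (2-3): L=1.3407, (cx,cy)=(0.4460,0.8950)
member 5 (2-4): L=1.1760, (cx,cy)=(1.0000,0.0000)
member 6 (3-4): L=1.3319, (cx,cy)=(0.4340,-0.9009)
member 7 (3-5): L=1.0911, (cx,cy)=(0.9962,-0.0871)
member 8 (4-5): L=1.2166, (cx,cy)=(0.4184,0.9083)
solve A·x = −loads:
  F[0-1] = -2736.8043 N (compression)
  F[0-2] = -3171.4268 N (compression)
  F[1-2] = +2792.2626 N (tension)
  F[1-3] = -2051.8923 N (compression)
  F[2-3] = -2940.8372 N (compression)
  F[2-4] = -927.7199 N (compression)
  F[3-4] = +2137.8446 N (tension)
  F[3-5] = +0.0000 N (tension)
  F[4-5] = -0.0000 N (compression)
  Rx@0 = +4286.9700 N
  Ry@0 = +2499.1321 N
  Ry@4 = -1926.0621 N

-3171.427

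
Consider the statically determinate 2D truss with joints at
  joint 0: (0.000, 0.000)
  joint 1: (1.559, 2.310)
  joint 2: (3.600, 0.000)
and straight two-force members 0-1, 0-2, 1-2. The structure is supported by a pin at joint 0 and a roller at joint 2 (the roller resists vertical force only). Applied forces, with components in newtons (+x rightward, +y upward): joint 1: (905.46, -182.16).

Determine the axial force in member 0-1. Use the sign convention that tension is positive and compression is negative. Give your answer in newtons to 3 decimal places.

576.348

N=3 nodes, M=3 members, R=3 reactions → 2N=6, M+R=6
member 0 (0-1): L=2.7869, (cx,cy)=(0.5594,0.8289)
member 1 (0-2): L=3.6000, (cx,cy)=(1.0000,0.0000)
member 2 (1-2): L=3.0825, (cx,cy)=(0.6621,-0.7494)
solve A·x = −loads:
  F[0-1] = +576.3476 N (tension)
  F[0-2] = +583.0447 N (tension)
  F[1-2] = -880.5649 N (compression)
  Rx@0 = -905.4600 N
  Ry@0 = -477.7289 N
  Ry@2 = +659.8889 N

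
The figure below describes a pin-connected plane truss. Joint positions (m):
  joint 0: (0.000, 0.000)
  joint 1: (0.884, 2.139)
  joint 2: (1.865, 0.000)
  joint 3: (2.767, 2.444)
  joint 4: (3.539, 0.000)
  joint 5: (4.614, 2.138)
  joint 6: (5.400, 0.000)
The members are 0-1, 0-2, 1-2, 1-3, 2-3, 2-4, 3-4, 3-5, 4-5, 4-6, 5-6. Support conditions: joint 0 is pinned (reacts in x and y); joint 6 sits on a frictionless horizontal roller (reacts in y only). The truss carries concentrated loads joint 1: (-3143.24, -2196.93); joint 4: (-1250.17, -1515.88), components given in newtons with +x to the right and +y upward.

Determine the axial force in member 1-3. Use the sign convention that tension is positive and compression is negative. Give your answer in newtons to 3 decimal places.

N=7 nodes, M=11 members, R=3 reactions → 2N=14, M+R=14
member 0 (0-1): L=2.3145, (cx,cy)=(0.3819,0.9242)
member 1 (0-2): L=1.8650, (cx,cy)=(1.0000,0.0000)
member 2 (1-2): L=2.3532, (cx,cy)=(0.4169,-0.9090)
member 3 (1-3): L=1.9075, (cx,cy)=(0.9871,0.1599)
member 4 (2-3): L=2.6051, (cx,cy)=(0.3462,0.9381)
member 5 (2-4): L=1.6740, (cx,cy)=(1.0000,0.0000)
member 6 (3-4): L=2.5630, (cx,cy)=(0.3012,-0.9536)
member 7 (3-5): L=1.8722, (cx,cy)=(0.9866,-0.1634)
member 8 (4-5): L=2.3930, (cx,cy)=(0.4492,0.8934)
member 9 (4-6): L=1.8610, (cx,cy)=(1.0000,0.0000)
member 10 (5-6): L=2.2779, (cx,cy)=(0.3451,-0.9386)
solve A·x = −loads:
  F[0-1] = -3900.4887 N (compression)
  F[0-2] = -2903.6390 N (compression)
  F[1-2] = +1716.0130 N (tension)
  F[1-3] = +950.3340 N (tension)
  F[2-3] = -1662.6344 N (compression)
  F[2-4] = -1612.6087 N (compression)
  F[3-4] = +1491.4919 N (tension)
  F[3-5] = -87.9910 N (compression)
  F[4-5] = +104.8265 N (tension)
  F[4-6] = +39.7177 N (tension)
  F[5-6] = -115.1056 N (compression)
  Rx@0 = +4393.4100 N
  Ry@0 = +3604.7739 N
  Ry@6 = +108.0361 N

950.334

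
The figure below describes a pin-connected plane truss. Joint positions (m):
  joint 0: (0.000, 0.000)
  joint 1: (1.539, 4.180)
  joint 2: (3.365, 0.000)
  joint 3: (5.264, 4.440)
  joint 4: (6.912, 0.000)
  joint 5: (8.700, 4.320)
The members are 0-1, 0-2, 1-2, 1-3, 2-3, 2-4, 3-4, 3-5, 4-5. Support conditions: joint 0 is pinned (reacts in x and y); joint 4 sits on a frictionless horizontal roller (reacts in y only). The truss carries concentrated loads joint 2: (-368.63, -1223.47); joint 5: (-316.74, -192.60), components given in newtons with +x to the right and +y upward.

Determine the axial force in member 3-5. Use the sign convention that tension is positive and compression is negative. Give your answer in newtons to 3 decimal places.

-233.790

N=6 nodes, M=9 members, R=3 reactions → 2N=12, M+R=12
member 0 (0-1): L=4.4543, (cx,cy)=(0.3455,0.9384)
member 1 (0-2): L=3.3650, (cx,cy)=(1.0000,0.0000)
member 2 (1-2): L=4.5614, (cx,cy)=(0.4003,-0.9164)
member 3 (1-3): L=3.7341, (cx,cy)=(0.9976,0.0696)
member 4 (2-3): L=4.8291, (cx,cy)=(0.3932,0.9194)
member 5 (2-4): L=3.5470, (cx,cy)=(1.0000,0.0000)
member 6 (3-4): L=4.7360, (cx,cy)=(0.3480,-0.9375)
member 7 (3-5): L=3.4381, (cx,cy)=(0.9994,-0.0349)
member 8 (4-5): L=4.6754, (cx,cy)=(0.3824,0.9240)
solve A·x = −loads:
  F[0-1] = -826.9076 N (compression)
  F[0-2] = -399.6671 N (compression)
  F[1-2] = +800.6202 N (tension)
  F[1-3] = -607.6763 N (compression)
  F[2-3] = +532.7178 N (tension)
  F[2-4] = +79.9731 N (tension)
  F[3-4] = -468.6132 N (compression)
  F[3-5] = -233.7901 N (compression)
  F[4-5] = -217.2761 N (compression)
  Rx@0 = +685.3700 N
  Ry@0 = +775.9832 N
  Ry@4 = +640.0868 N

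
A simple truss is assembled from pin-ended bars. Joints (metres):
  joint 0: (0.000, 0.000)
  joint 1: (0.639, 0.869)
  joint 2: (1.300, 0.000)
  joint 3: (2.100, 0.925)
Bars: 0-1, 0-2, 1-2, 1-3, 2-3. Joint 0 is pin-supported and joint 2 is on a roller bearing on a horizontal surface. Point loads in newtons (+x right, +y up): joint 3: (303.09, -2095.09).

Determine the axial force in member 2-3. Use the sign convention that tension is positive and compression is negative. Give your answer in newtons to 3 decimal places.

-2880.811

N=4 nodes, M=5 members, R=3 reactions → 2N=8, M+R=8
member 0 (0-1): L=1.0786, (cx,cy)=(0.5924,0.8056)
member 1 (0-2): L=1.3000, (cx,cy)=(1.0000,0.0000)
member 2 (1-2): L=1.0918, (cx,cy)=(0.6054,-0.7959)
member 3 (1-3): L=1.4621, (cx,cy)=(0.9993,0.0383)
member 4 (2-3): L=1.2230, (cx,cy)=(0.6542,0.7564)
solve A·x = −loads:
  F[0-1] = +1868.0181 N (tension)
  F[0-2] = -803.5391 N (compression)
  F[1-2] = -1785.4879 N (compression)
  F[1-3] = +2189.1848 N (tension)
  F[2-3] = -2880.8114 N (compression)
  Rx@0 = -303.0900 N
  Ry@0 = -1504.9463 N
  Ry@2 = +3600.0363 N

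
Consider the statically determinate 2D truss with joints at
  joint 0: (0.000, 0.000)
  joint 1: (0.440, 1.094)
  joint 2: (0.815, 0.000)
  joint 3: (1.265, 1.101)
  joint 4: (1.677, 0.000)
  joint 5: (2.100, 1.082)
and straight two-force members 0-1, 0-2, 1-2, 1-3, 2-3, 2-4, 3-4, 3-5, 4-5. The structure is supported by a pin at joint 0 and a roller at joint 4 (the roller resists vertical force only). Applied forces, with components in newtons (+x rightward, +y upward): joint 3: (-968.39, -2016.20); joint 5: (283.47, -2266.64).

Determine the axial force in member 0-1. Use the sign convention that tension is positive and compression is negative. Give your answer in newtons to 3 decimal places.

-405.796

N=6 nodes, M=9 members, R=3 reactions → 2N=12, M+R=12
member 0 (0-1): L=1.1792, (cx,cy)=(0.3731,0.9278)
member 1 (0-2): L=0.8150, (cx,cy)=(1.0000,0.0000)
member 2 (1-2): L=1.1565, (cx,cy)=(0.3243,-0.9460)
member 3 (1-3): L=0.8250, (cx,cy)=(1.0000,0.0085)
member 4 (2-3): L=1.1894, (cx,cy)=(0.3783,0.9257)
member 5 (2-4): L=0.8620, (cx,cy)=(1.0000,0.0000)
member 6 (3-4): L=1.1756, (cx,cy)=(0.3505,-0.9366)
member 7 (3-5): L=0.8352, (cx,cy)=(0.9997,-0.0227)
member 8 (4-5): L=1.1617, (cx,cy)=(0.3641,0.9314)
solve A·x = −loads:
  F[0-1] = -405.7963 N (compression)
  F[0-2] = -533.4993 N (compression)
  F[1-2] = +395.4825 N (tension)
  F[1-3] = -279.6691 N (compression)
  F[2-3] = -404.1560 N (compression)
  F[2-4] = -252.3533 N (compression)
  F[3-4] = -1778.9226 N (compression)
  F[3-5] = +1159.5838 N (tension)
  F[4-5] = -2405.3730 N (compression)
  Rx@0 = +684.9200 N
  Ry@0 = +376.4869 N
  Ry@4 = +3906.3531 N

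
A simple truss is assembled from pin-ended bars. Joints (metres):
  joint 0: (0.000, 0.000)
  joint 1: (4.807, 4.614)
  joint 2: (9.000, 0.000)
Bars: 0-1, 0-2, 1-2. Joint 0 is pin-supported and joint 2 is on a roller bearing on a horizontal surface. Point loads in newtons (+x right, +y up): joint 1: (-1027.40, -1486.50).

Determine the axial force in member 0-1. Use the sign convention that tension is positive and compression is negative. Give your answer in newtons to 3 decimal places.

-1760.723

N=3 nodes, M=3 members, R=3 reactions → 2N=6, M+R=6
member 0 (0-1): L=6.6631, (cx,cy)=(0.7214,0.6925)
member 1 (0-2): L=9.0000, (cx,cy)=(1.0000,0.0000)
member 2 (1-2): L=6.2346, (cx,cy)=(0.6725,-0.7401)
solve A·x = −loads:
  F[0-1] = -1760.7228 N (compression)
  F[0-2] = +242.8582 N (tension)
  F[1-2] = -361.1075 N (compression)
  Rx@0 = +1027.4000 N
  Ry@0 = +1219.2576 N
  Ry@2 = +267.2424 N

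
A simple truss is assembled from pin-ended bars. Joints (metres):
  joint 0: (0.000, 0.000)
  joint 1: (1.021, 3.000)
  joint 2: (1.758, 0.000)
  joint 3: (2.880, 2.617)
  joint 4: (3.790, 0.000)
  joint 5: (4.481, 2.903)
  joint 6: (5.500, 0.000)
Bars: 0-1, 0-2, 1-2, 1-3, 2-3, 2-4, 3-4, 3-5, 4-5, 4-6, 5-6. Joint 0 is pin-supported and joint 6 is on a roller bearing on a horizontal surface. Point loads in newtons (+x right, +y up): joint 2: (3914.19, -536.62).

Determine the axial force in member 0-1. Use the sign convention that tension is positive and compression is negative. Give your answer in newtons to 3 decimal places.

-385.662

N=7 nodes, M=11 members, R=3 reactions → 2N=14, M+R=14
member 0 (0-1): L=3.1690, (cx,cy)=(0.3222,0.9467)
member 1 (0-2): L=1.7580, (cx,cy)=(1.0000,0.0000)
member 2 (1-2): L=3.0892, (cx,cy)=(0.2386,-0.9711)
member 3 (1-3): L=1.8980, (cx,cy)=(0.9794,-0.2018)
member 4 (2-3): L=2.8474, (cx,cy)=(0.3940,0.9191)
member 5 (2-4): L=2.0320, (cx,cy)=(1.0000,0.0000)
member 6 (3-4): L=2.7707, (cx,cy)=(0.3284,-0.9445)
member 7 (3-5): L=1.6263, (cx,cy)=(0.9844,0.1759)
member 8 (4-5): L=2.9841, (cx,cy)=(0.2316,0.9728)
member 9 (4-6): L=1.7100, (cx,cy)=(1.0000,0.0000)
member 10 (5-6): L=3.0766, (cx,cy)=(0.3312,-0.9436)
solve A·x = −loads:
  F[0-1] = -385.6615 N (compression)
  F[0-2] = +4038.4446 N (tension)
  F[1-2] = +423.7612 N (tension)
  F[1-3] = -230.0855 N (compression)
  F[2-3] = +136.1074 N (tension)
  F[2-4] = +171.7199 N (tension)
  F[3-4] = -201.5546 N (compression)
  F[3-5] = -107.1925 N (compression)
  F[4-5] = +195.6923 N (tension)
  F[4-6] = +60.2074 N (tension)
  F[5-6] = -181.7833 N (compression)
  Rx@0 = -3914.1900 N
  Ry@0 = +365.0967 N
  Ry@6 = +171.5233 N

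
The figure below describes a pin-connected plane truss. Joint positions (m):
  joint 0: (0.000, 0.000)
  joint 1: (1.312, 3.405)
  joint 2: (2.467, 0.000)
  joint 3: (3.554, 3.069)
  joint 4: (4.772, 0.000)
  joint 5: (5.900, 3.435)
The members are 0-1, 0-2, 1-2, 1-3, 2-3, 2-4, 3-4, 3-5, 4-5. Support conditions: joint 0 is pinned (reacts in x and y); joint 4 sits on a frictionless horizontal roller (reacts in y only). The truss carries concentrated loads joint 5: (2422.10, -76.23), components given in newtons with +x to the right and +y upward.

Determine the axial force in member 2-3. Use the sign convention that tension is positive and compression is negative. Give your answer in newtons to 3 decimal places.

N=6 nodes, M=9 members, R=3 reactions → 2N=12, M+R=12
member 0 (0-1): L=3.6490, (cx,cy)=(0.3595,0.9331)
member 1 (0-2): L=2.4670, (cx,cy)=(1.0000,0.0000)
member 2 (1-2): L=3.5956, (cx,cy)=(0.3212,-0.9470)
member 3 (1-3): L=2.2670, (cx,cy)=(0.9890,-0.1482)
member 4 (2-3): L=3.2558, (cx,cy)=(0.3339,0.9426)
member 5 (2-4): L=2.3050, (cx,cy)=(1.0000,0.0000)
member 6 (3-4): L=3.3019, (cx,cy)=(0.3689,-0.9295)
member 7 (3-5): L=2.3744, (cx,cy)=(0.9880,0.1541)
member 8 (4-5): L=3.6155, (cx,cy)=(0.3120,0.9501)
solve A·x = −loads:
  F[0-1] = +1887.7450 N (tension)
  F[0-2] = +1743.3645 N (tension)
  F[1-2] = -2072.8751 N (compression)
  F[1-3] = +1359.6202 N (tension)
  F[2-3] = +2082.5073 N (tension)
  F[2-4] = +382.2212 N (tension)
  F[3-4] = -1462.2348 N (compression)
  F[3-5] = +2610.4722 N (tension)
  F[4-5] = -503.7687 N (compression)
  Rx@0 = -2422.1000 N
  Ry@0 = -1761.5048 N
  Ry@4 = +1837.7348 N

2082.507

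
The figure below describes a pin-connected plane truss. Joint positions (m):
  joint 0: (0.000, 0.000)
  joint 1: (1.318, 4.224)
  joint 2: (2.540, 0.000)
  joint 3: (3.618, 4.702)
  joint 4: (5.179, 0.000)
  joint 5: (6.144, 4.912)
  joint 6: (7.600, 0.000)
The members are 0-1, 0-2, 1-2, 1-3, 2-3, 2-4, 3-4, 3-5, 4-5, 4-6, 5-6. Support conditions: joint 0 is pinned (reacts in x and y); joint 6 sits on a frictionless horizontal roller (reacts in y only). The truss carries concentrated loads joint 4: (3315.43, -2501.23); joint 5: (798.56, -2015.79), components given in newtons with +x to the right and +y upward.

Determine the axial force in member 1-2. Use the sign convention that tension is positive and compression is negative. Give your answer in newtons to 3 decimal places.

N=7 nodes, M=11 members, R=3 reactions → 2N=14, M+R=14
member 0 (0-1): L=4.4249, (cx,cy)=(0.2979,0.9546)
member 1 (0-2): L=2.5400, (cx,cy)=(1.0000,0.0000)
member 2 (1-2): L=4.3972, (cx,cy)=(0.2779,-0.9606)
member 3 (1-3): L=2.3491, (cx,cy)=(0.9791,0.2035)
member 4 (2-3): L=4.8240, (cx,cy)=(0.2235,0.9747)
member 5 (2-4): L=2.6390, (cx,cy)=(1.0000,0.0000)
member 6 (3-4): L=4.9543, (cx,cy)=(0.3151,-0.9491)
member 7 (3-5): L=2.5347, (cx,cy)=(0.9966,0.0828)
member 8 (4-5): L=5.0059, (cx,cy)=(0.1928,0.9812)
member 9 (4-6): L=2.4210, (cx,cy)=(1.0000,0.0000)
member 10 (5-6): L=5.1232, (cx,cy)=(0.2842,-0.9588)
solve A·x = −loads:
  F[0-1] = -698.5422 N (compression)
  F[0-2] = +4322.0600 N (tension)
  F[1-2] = +612.3465 N (tension)
  F[1-3] = -386.3254 N (compression)
  F[2-3] = -603.4868 N (compression)
  F[2-4] = +4627.0923 N (tension)
  F[3-4] = +640.0112 N (tension)
  F[3-5] = -717.2208 N (compression)
  F[4-5] = +1930.0176 N (tension)
  F[4-6] = +1141.2602 N (tension)
  F[5-6] = -4015.7694 N (compression)
  Rx@0 = -4113.9900 N
  Ry@0 = +666.8344 N
  Ry@6 = +3850.1856 N

612.347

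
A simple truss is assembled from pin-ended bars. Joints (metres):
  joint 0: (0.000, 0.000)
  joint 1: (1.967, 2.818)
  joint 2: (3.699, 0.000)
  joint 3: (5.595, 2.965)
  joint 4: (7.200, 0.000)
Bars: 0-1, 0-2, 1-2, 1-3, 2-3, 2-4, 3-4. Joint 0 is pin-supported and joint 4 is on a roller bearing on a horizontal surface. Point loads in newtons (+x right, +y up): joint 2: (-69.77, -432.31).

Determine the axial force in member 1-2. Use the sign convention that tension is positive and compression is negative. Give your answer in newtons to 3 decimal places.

233.937

N=5 nodes, M=7 members, R=3 reactions → 2N=10, M+R=10
member 0 (0-1): L=3.4366, (cx,cy)=(0.5724,0.8200)
member 1 (0-2): L=3.6990, (cx,cy)=(1.0000,0.0000)
member 2 (1-2): L=3.3077, (cx,cy)=(0.5236,-0.8519)
member 3 (1-3): L=3.6310, (cx,cy)=(0.9992,0.0405)
member 4 (2-3): L=3.5194, (cx,cy)=(0.5387,0.8425)
member 5 (2-4): L=3.5010, (cx,cy)=(1.0000,0.0000)
member 6 (3-4): L=3.3715, (cx,cy)=(0.4760,-0.8794)
solve A·x = −loads:
  F[0-1] = -256.3556 N (compression)
  F[0-2] = +76.9598 N (tension)
  F[1-2] = +233.9369 N (tension)
  F[1-3] = -269.4459 N (compression)
  F[2-3] = +276.5744 N (tension)
  F[2-4] = +120.2257 N (tension)
  F[3-4] = -252.5516 N (compression)
  Rx@0 = +69.7700 N
  Ry@0 = +210.2107 N
  Ry@4 = +222.0993 N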